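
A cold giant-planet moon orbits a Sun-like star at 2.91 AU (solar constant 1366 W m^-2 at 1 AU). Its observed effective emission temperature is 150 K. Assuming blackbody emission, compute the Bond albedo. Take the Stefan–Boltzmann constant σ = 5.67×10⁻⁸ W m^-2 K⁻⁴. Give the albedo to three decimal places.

Irradiance scales as 1/d², so S = 1366 W m^-2 × (1/2.91)² = 161.3 W m^-2.
Energy balance: S(1−α)/4 = σT⁴, so 1−α = 4σT⁴/S.
σT⁴ = 28.70 W m^-2, so 4σT⁴ = 114.8 W m^-2.
1−α = 114.8/161.3 = 0.7118, so α = 0.2882.

0.288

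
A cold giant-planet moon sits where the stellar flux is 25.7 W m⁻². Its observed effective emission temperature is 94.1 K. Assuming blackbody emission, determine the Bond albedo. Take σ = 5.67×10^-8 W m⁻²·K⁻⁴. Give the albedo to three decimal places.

From σT⁴ = S(1−α)/4 we invert for α: 1−α = 4σT⁴/S.
σT⁴ = 4.446 W m⁻², so 4σT⁴ = 17.78 W m⁻².
Hence α = 1 − 17.78/25.70 = 0.3081.

0.308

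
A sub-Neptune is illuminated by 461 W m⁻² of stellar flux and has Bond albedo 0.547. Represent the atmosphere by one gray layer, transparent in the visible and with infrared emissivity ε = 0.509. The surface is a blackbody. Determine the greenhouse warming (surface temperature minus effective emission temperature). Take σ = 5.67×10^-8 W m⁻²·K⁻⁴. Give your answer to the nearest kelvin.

At the top of the atmosphere, σT_e⁴ = S(1−α)/4 = 52.21 W m⁻², giving T_e = 174.2 K.
For a single slab of emissivity ε, T_s⁴ = 2T_e⁴/(2−ε); thus T_s = 174.2·(1.341)^(1/4) = 187.5 K.
The atmosphere warms the surface by 13.27 K.

13 kelvin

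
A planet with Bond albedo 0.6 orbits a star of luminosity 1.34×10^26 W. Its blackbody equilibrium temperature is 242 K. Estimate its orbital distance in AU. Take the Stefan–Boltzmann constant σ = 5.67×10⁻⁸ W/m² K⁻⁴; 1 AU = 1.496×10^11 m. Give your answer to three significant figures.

0.495 AU

Energy balance gives S = 4σT⁴/(1−α) = 1945 W/m².
From L = 4πd²S, d = √(1.34×10^26/(4π·1945)) = 7.405×10^10 m = 0.4950 AU.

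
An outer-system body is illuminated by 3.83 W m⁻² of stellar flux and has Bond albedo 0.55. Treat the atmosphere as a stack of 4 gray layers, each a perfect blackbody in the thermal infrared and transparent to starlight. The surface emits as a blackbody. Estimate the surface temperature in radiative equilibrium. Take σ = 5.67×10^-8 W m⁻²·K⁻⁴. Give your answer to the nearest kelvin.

OLR = S(1−α)/4 = 0.4309 W m⁻²; the top layer radiates at T_e = 52.50 K.
For an N-layer opaque stack, T_s⁴ = (N+1)T_e⁴, hence T_s = (5)^(1/4)×52.50 K = 78.51 K.

79 kelvin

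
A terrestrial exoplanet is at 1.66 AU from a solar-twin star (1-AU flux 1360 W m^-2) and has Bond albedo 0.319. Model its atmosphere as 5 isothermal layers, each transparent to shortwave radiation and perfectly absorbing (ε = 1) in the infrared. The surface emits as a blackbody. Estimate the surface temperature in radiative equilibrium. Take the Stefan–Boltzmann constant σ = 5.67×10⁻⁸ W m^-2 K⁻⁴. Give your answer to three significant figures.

Irradiance scales as 1/d², so S = 1360 W m^-2 × (1/1.66)² = 493.5 W m^-2.
The effective emission temperature is T_e = [S(1−α)/(4σ)]^¼ = 196.2 K.
For an N-layer opaque stack, T_s⁴ = (N+1)T_e⁴, hence T_s = (6)^(1/4)×196.2 K = 307.1 K.

307 K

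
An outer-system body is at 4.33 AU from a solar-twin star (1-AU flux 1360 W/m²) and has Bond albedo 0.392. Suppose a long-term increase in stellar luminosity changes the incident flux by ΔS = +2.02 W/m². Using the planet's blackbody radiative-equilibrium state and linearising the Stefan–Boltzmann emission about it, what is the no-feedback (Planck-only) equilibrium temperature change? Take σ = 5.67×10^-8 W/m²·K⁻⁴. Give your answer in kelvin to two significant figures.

0.82 K

By the inverse-square law, S = 1360/4.33² = 72.54 W/m².
Unperturbed T_e = [72.54·(1−0.392)/(4σ)]^¼ = 118.1 K.
Only a fraction (1−α) is absorbed and it's spread over 4πR², so ΔF = (1−α)ΔS/4 = 0.3070 W/m².
Linearising σT⁴ gives d(σT⁴)/dT = 4σT_e³ = 0.3735 W/m² per K.
ΔT₀ = ΔF/λ_P = 0.3070/0.3735 = 0.822 K.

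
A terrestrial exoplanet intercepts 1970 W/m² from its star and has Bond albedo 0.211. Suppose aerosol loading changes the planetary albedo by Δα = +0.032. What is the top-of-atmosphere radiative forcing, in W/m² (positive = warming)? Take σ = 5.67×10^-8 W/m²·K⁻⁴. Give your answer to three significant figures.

-15.8 W/m²

ΔF = −(S/4)Δα = −(1970/4)×(+0.032) = -15.76 W/m².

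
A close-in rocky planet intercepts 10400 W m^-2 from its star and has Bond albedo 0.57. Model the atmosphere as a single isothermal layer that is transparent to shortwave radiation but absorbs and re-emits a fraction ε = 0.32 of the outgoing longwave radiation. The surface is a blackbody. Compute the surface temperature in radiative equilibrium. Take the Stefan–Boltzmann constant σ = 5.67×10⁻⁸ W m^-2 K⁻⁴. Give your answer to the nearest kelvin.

391 kelvin

The planet radiates to space at T_e = [S(1−α)/(4σ)]^(1/4) = 374.7 K.
The surface balance (absorbed SW + ε·downward IR = σT_s⁴) with T_a⁴ = T_s⁴/2 reduces to T_s = T_e·[2/(2−ε)]^¼ = 391.4 K.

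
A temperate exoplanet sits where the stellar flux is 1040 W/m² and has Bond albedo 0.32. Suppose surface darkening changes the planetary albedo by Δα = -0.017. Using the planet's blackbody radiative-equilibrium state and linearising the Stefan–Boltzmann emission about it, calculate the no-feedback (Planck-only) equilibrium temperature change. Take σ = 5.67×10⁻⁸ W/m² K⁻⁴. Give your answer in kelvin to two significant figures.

1.5 kelvin

The baseline emission temperature is T_e = 236.3 K.
ΔF = −(S/4)Δα = −(1040/4)×(-0.017) = 4.420 W/m².
The Planck feedback parameter is 4σT_e³ = 2.993 W/m²/K.
So ΔT₀ = 4.420/2.993 = 1.48 K.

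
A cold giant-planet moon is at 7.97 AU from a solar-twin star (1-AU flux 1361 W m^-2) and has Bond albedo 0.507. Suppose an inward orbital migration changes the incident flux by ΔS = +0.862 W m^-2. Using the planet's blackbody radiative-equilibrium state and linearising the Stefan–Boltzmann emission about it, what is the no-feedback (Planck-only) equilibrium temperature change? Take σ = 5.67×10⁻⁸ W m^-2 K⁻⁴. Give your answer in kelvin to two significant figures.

Flux at the orbit: S = 1361/(7.97)² = 21.43 W m^-2.
The baseline emission temperature is T_e = 82.61 K.
Only a fraction (1−α) is absorbed and it's spread over 4πR², so ΔF = (1−α)ΔS/4 = 0.1062 W m^-2.
Planck response: λ_P = 4σT_e³ = 4·5.67×10⁻⁸·(82.61)³ = 0.1279 W m^-2/K.
ΔT₀ = ΔF/λ_P = 0.1062/0.1279 = 0.831 K.

0.83 K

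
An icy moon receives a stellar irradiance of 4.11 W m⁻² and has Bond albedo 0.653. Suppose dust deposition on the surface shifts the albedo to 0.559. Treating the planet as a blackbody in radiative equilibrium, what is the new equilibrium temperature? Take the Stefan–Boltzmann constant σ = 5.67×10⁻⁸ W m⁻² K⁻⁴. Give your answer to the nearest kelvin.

53 K

With the new albedo, S(1−α₂)/4 = 0.4531 W m⁻², so T₂ = 53.17 K.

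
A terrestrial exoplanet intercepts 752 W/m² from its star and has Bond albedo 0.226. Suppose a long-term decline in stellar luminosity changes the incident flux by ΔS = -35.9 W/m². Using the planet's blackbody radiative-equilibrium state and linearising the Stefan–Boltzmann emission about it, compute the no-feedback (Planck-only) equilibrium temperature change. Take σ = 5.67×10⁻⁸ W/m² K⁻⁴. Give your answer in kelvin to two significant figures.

Unperturbed T_e = [752.0·(1−0.226)/(4σ)]^¼ = 225.1 K.
ΔF = Δ[S(1−α)]/4 = (1−0.226)·-35.9/4 = -6.947 W/m².
Linearising σT⁴ gives d(σT⁴)/dT = 4σT_e³ = 2.586 W/m² per K.
Hence the no-feedback warming is ΔF/(4σT_e³) = -2.69 K.

-2.7 K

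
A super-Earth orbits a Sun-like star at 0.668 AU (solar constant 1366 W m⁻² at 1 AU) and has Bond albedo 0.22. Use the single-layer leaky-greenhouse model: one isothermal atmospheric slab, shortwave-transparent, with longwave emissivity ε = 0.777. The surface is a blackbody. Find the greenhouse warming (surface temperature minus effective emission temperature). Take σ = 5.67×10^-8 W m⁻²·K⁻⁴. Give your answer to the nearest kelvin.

42 K

Flux at the orbit: S = 1366/(0.668)² = 3061 W m⁻².
The planet radiates to space at T_e = [S(1−α)/(4σ)]^(1/4) = 320.3 K.
Surface balance with a leaky layer gives σT_s⁴ = σT_e⁴·2/(2−ε), so T_s = T_e·[2/(2−0.777)]^(1/4) = 362.2 K.
T_s − T_e = 362.2 − 320.3 = 41.91 K.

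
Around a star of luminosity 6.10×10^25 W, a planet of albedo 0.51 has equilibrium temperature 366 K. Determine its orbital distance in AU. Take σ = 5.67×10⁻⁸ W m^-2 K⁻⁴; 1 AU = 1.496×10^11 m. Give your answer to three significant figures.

Required flux: S = 4σT⁴/(1−α) = 8306 W m^-2.
From L = 4πd²S, d = √(6.10×10^25/(4π·8306)) = 2.418×10^10 m = 0.1616 AU.

0.162 AU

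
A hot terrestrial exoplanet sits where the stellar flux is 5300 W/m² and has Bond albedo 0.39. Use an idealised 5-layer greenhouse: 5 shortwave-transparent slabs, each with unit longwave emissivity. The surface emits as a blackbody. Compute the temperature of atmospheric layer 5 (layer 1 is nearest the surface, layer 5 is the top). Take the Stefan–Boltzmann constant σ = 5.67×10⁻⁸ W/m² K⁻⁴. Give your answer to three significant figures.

346 K

OLR = S(1−α)/4 = 808.2 W/m²; the top layer radiates at T_e = 345.5 K.
Each opaque layer satisfies 2T_j⁴ = T_{j−1}⁴ + T_{j+1}⁴, giving T_k⁴ = (N+1−k)T_e⁴.
With k = 5: T_5 = (5+1−5)^¼·345.5 K = 345.5 K.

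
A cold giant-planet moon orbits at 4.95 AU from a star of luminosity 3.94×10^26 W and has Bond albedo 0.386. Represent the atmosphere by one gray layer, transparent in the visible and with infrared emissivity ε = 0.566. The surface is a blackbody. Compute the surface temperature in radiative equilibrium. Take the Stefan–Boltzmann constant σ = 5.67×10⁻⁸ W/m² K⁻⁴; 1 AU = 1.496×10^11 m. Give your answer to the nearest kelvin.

121 K

d = 4.95 × 1.496×10^11 m = 7.405×10^11 m.
S = L/(4πd²) = 57.18 W/m².
Effective emission temperature (TOA balance): σT_e⁴ = S(1−α)/4 = 8.776 W/m² → T_e = 111.5 K.
The surface balance (absorbed SW + ε·downward IR = σT_s⁴) with T_a⁴ = T_s⁴/2 reduces to T_s = T_e·[2/(2−ε)]^¼ = 121.2 K.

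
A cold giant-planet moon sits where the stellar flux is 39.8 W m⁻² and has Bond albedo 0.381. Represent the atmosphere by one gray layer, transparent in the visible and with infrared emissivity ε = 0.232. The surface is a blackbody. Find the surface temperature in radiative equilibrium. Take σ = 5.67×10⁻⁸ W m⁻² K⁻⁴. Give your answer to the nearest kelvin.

The planet radiates to space at T_e = [S(1−α)/(4σ)]^(1/4) = 102.1 K.
For a single slab of emissivity ε, T_s⁴ = 2T_e⁴/(2−ε); thus T_s = 102.1·(1.131)^(1/4) = 105.3 K.

105 K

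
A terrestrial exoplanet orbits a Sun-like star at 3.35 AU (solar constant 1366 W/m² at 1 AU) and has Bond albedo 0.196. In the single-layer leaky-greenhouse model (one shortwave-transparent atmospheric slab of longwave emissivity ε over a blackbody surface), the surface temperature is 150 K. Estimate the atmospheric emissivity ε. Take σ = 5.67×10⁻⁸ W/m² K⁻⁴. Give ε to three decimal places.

0.295

Flux at the orbit: S = 1366/(3.35)² = 121.7 W/m².
First, T_e = [121.7·(1−0.196)/(4σ)]^(1/4) = 144.1 K.
Since (2−ε)/2 = (T_e/T_s)⁴ = 0.8523, ε = 0.2953.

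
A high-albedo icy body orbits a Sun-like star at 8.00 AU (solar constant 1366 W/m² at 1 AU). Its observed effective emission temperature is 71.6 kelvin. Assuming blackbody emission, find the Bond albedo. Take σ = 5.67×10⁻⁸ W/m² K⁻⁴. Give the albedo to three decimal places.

By the inverse-square law, S = 1366/8.00² = 21.34 W/m².
From σT⁴ = S(1−α)/4 we invert for α: 1−α = 4σT⁴/S.
4σT⁴ = 4·5.67×10⁻⁸·(71.6)⁴ = 5.961 W/m².
Hence α = 1 − 5.961/21.34 = 0.7207.

0.721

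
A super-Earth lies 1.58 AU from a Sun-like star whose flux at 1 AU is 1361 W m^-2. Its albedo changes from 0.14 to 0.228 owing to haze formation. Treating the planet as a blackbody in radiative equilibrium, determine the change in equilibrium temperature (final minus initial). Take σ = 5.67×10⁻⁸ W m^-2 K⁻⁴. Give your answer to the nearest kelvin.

-6 K

By the inverse-square law, S = 1361/1.58² = 545.2 W m^-2.
Before: T₁ = [545.2·0.86/(4σ)]^(1/4) = 213.2 K.
After:  T₂ = [545.2·0.772/(4σ)]^(1/4) = 207.6 K.
ΔT = T₂ − T₁ = -5.677 K.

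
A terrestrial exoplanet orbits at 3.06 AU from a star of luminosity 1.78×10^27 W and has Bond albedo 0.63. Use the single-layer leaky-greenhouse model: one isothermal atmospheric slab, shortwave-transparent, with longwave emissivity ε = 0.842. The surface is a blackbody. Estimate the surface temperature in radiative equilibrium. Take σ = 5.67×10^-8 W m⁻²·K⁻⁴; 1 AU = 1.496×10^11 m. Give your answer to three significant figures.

d = 3.06 × 1.496×10^11 m = 4.578×10^11 m.
S = L/(4πd²) = 675.9 W m⁻².
At the top of the atmosphere, σT_e⁴ = S(1−α)/4 = 62.52 W m⁻², giving T_e = 182.2 K.
The surface balance (absorbed SW + ε·downward IR = σT_s⁴) with T_a⁴ = T_s⁴/2 reduces to T_s = T_e·[2/(2−ε)]^¼ = 208.9 K.

209 K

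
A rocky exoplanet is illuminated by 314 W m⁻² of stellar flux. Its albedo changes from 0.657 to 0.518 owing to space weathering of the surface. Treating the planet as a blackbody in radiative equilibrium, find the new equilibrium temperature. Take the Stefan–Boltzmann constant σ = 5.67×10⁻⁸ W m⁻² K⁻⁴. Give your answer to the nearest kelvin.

161 kelvin

With the new albedo, S(1−α₂)/4 = 37.84 W m⁻², so T₂ = 160.7 K.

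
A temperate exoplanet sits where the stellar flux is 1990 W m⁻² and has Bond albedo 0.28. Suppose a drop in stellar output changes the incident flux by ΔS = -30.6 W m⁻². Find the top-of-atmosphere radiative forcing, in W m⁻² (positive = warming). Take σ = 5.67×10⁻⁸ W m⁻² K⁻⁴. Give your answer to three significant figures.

TOA radiative forcing: ΔF = (1−α)ΔS/4 = 0.72·(-30.6)/4 = -5.508 W m⁻².

-5.51 W m⁻²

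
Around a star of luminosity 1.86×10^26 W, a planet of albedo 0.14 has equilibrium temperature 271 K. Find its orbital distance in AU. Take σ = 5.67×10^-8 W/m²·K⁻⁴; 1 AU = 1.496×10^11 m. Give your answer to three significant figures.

0.682 AU

The flux needed for this T is 4σT⁴/(1−0.14) = 1422 W/m².
From L = 4πd²S, d = √(1.86×10^26/(4π·1422)) = 1.020×10^11 m = 0.6819 AU.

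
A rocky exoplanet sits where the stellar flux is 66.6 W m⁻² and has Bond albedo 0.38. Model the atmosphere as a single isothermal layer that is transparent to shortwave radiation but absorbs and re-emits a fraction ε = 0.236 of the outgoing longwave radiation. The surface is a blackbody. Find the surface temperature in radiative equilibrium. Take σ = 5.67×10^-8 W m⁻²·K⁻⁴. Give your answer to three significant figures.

120 kelvin

At the top of the atmosphere, σT_e⁴ = S(1−α)/4 = 10.32 W m⁻², giving T_e = 116.2 K.
Surface balance with a leaky layer gives σT_s⁴ = σT_e⁴·2/(2−ε), so T_s = T_e·[2/(2−0.236)]^(1/4) = 119.9 K.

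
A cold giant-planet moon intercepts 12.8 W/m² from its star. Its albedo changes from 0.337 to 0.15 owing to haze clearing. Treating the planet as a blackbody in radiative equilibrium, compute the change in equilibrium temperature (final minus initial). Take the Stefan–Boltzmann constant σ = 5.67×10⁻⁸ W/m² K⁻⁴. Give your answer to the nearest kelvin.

5 kelvin

Initial: T₁ = [S(1−0.337)/(4σ)]^(1/4) = 78.21 K.
Final:   T₂ = [S(1−0.15)/(4σ)]^(1/4) = 83.22 K.
ΔT = T₂ − T₁ = 5.012 K.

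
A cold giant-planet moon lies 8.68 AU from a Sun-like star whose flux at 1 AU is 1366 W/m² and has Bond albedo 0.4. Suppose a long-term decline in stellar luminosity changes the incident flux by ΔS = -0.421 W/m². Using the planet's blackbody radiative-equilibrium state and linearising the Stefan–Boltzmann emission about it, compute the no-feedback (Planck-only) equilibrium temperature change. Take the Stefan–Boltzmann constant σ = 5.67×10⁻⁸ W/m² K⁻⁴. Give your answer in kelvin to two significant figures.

Flux at the orbit: S = 1366/(8.68)² = 18.13 W/m².
Reference equilibrium: T_e = [S(1−α)/(4σ)]^(1/4) = 83.22 K.
TOA radiative forcing: ΔF = (1−α)ΔS/4 = 0.6·(-0.421)/4 = -0.06315 W/m².
Linearising σT⁴ gives d(σT⁴)/dT = 4σT_e³ = 0.1307 W/m² per K.
So ΔT₀ = -0.06315/0.1307 = -0.483 K.

-0.48 K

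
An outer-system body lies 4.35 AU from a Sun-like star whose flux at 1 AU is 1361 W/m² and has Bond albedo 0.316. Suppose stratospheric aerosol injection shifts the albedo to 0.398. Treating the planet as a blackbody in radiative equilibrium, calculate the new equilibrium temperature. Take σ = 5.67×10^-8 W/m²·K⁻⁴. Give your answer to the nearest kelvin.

By the inverse-square law, S = 1361/4.35² = 71.92 W/m².
T₂ = [S(1−α₂)/(4σ)]^(1/4) = [71.92·0.602/(4σ)]^(1/4) = 117.5 K.

118 K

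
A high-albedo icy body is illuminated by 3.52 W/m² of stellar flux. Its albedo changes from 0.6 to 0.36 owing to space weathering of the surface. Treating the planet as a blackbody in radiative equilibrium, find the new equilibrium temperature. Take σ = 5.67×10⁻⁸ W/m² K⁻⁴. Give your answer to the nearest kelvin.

56 kelvin

With the new albedo, S(1−α₂)/4 = 0.5632 W/m², so T₂ = 56.14 K.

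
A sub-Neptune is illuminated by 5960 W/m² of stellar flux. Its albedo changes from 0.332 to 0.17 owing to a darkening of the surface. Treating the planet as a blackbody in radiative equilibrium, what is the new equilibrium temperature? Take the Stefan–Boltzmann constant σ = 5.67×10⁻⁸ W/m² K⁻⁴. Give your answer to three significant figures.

384 K

With the new albedo, S(1−α₂)/4 = 1237 W/m², so T₂ = 384.3 K.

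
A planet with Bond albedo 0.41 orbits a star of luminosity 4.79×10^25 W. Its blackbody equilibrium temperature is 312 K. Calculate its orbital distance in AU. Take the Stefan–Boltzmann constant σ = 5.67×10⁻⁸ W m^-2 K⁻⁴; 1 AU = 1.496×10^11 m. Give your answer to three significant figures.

0.216 AU

Required flux: S = 4σT⁴/(1−α) = 3643 W m^-2.
From L = 4πd²S, d = √(4.79×10^25/(4π·3643)) = 3.235×10^10 m = 0.2162 AU.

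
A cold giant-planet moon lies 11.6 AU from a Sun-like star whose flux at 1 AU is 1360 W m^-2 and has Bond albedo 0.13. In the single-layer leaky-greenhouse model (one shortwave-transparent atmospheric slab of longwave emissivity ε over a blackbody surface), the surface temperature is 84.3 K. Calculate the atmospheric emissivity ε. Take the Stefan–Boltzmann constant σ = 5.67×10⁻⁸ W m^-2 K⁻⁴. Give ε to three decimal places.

Irradiance scales as 1/d², so S = 1360 W m^-2 × (1/11.6)² = 10.11 W m^-2.
First, T_e = [10.11·(1−0.13)/(4σ)]^(1/4) = 78.91 K.
T_s⁴ = T_e⁴·2/(2−ε) → ε = 2 − 2(T_e/T_s)⁴ = 2 − 2·(78.91/84.3)⁴ = 0.4646.

0.465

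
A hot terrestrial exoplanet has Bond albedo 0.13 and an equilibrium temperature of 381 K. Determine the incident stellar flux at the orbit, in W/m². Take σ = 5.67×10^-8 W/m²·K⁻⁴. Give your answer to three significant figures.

5490 W/m²

From S(1−α)/4 = σT⁴: S = 4σT⁴/(1−α).
The emitted flux is σT⁴ = 1195 W/m².
So S = 4×1195/(1−0.13) = 5493 W/m².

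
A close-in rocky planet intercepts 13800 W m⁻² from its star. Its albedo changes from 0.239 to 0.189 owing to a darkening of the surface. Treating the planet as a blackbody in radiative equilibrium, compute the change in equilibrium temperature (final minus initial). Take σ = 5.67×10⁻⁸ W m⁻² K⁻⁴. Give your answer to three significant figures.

With α = 0.239, T₁ = 463.9 K.
Final:   T₂ = [S(1−0.189)/(4σ)]^(1/4) = 471.3 K.
ΔT = T₂ − T₁ = 7.439 K.

7.44 K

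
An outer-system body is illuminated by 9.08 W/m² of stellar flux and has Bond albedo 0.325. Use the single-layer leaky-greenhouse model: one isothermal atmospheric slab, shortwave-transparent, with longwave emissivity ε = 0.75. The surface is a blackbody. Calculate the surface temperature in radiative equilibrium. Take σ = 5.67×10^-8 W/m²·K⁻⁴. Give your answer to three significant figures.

81.1 K

At the top of the atmosphere, σT_e⁴ = S(1−α)/4 = 1.532 W/m², giving T_e = 72.10 K.
The surface balance (absorbed SW + ε·downward IR = σT_s⁴) with T_a⁴ = T_s⁴/2 reduces to T_s = T_e·[2/(2−ε)]^¼ = 81.09 K.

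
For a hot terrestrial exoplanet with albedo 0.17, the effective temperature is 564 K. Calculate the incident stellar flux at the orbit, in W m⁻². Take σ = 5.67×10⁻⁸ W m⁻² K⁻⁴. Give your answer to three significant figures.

Invert the energy balance for S: S = 4σT⁴/(1−α).
σT⁴ = 5.67×10⁻⁸·(564)⁴ = 5737 W m⁻².
So S = 4×5737/(1−0.17) = 27650 W m⁻².

27600 W m⁻²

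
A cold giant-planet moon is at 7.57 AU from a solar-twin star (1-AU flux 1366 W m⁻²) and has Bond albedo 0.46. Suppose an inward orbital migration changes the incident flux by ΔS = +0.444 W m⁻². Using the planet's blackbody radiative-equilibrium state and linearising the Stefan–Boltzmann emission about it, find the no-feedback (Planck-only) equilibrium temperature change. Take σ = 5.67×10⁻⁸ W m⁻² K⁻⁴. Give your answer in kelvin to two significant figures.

0.40 K

By the inverse-square law, S = 1366/7.57² = 23.84 W m⁻².
Reference equilibrium: T_e = [S(1−α)/(4σ)]^(1/4) = 86.80 K.
ΔF = Δ[S(1−α)]/4 = (1−0.46)·+0.444/4 = 0.05994 W m⁻².
Linearising σT⁴ gives d(σT⁴)/dT = 4σT_e³ = 0.1483 W m⁻² per K.
So ΔT₀ = 0.05994/0.1483 = 0.404 K.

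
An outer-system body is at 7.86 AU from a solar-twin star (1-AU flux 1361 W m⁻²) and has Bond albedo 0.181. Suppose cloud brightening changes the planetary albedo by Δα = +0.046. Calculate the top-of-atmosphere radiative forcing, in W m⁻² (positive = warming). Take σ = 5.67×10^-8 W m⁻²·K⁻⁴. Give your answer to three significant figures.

-0.253 W m⁻²

By the inverse-square law, S = 1361/7.86² = 22.03 W m⁻².
The change in absorbed flux is Δ[S(1−α)/4] = −SΔα/4 = -0.2533 W m⁻².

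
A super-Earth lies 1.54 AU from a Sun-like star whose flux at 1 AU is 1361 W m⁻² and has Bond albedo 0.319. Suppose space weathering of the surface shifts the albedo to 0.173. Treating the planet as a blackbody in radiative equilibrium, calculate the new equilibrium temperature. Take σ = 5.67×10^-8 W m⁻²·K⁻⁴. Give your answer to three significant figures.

214 kelvin

Irradiance scales as 1/d², so S = 1361 W m⁻² × (1/1.54)² = 573.9 W m⁻².
T₂ = [S(1−α₂)/(4σ)]^(1/4) = [573.9·0.827/(4σ)]^(1/4) = 213.9 K.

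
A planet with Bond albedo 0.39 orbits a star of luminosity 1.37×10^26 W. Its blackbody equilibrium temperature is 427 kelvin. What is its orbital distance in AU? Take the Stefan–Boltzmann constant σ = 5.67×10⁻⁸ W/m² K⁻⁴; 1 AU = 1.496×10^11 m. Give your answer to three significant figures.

Energy balance gives S = 4σT⁴/(1−α) = 12360 W/m².
From L = 4πd²S, d = √(1.37×10^26/(4π·12360)) = 2.970×10^10 m = 0.1985 AU.

0.199 AU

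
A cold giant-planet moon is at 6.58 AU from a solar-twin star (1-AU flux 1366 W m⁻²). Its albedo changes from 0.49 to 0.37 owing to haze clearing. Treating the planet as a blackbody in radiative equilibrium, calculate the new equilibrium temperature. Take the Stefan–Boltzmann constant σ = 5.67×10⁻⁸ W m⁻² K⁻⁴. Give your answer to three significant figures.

96.8 K

By the inverse-square law, S = 1366/6.58² = 31.55 W m⁻².
T₂ = [S(1−α₂)/(4σ)]^(1/4) = [31.55·0.63/(4σ)]^(1/4) = 96.76 K.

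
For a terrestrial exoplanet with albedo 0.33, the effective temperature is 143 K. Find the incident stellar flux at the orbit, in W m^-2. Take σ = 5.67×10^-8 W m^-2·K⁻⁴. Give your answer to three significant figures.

Invert the energy balance for S: S = 4σT⁴/(1−α).
The emitted flux is σT⁴ = 23.71 W m^-2.
S = 4·23.71/0.67 = 141.6 W m^-2.

142 W m^-2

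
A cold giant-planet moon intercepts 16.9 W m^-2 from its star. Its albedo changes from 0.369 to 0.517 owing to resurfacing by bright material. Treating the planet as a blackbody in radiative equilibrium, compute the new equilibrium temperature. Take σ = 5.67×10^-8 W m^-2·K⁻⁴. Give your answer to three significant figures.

New equilibrium: T₂ = [(1−0.517)·16.90/(4σ)]^(1/4) = 77.45 K.

77.5 K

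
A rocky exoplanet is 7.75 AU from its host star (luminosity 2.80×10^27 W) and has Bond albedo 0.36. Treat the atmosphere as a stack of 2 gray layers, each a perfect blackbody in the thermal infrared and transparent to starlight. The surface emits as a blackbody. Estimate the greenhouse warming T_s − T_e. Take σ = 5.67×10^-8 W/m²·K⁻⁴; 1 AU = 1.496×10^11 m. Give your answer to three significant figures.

46.5 kelvin

Orbital distance: d = 7.75 AU = 1.159×10^12 m.
Spreading L over a sphere of radius d: S = 2.80×10^27/(4π·1.16×10^12²) = 165.8 W/m².
OLR = S(1−α)/4 = 26.52 W/m²; the top layer radiates at T_e = 147.1 K.
T_s = (N+1)^(1/4)·T_e = 193.5 K.
So the greenhouse effect raises the surface by 193.5 − 147.1 = 46.48 K.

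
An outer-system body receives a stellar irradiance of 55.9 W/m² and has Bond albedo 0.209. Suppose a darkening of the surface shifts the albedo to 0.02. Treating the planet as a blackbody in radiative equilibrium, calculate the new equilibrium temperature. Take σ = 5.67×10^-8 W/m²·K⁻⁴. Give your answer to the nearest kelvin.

T₂ = [S(1−α₂)/(4σ)]^(1/4) = [55.90·0.98/(4σ)]^(1/4) = 124.7 K.

125 kelvin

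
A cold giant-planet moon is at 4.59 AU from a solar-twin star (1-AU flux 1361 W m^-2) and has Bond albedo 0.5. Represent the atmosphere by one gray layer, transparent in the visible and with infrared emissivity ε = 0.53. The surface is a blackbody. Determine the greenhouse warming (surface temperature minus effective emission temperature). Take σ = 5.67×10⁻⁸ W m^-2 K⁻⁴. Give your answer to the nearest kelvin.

9 K

Flux at the orbit: S = 1361/(4.59)² = 64.60 W m^-2.
At the top of the atmosphere, σT_e⁴ = S(1−α)/4 = 8.075 W m^-2, giving T_e = 109.2 K.
For a single slab of emissivity ε, T_s⁴ = 2T_e⁴/(2−ε); thus T_s = 109.2·(1.361)^(1/4) = 118.0 K.
T_s − T_e = 118.0 − 109.2 = 8.741 K.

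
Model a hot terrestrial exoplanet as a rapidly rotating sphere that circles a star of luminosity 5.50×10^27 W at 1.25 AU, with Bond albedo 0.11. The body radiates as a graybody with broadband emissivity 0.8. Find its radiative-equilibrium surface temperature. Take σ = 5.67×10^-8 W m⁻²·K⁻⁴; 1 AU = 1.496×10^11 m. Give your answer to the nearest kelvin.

498 K

Orbital distance: d = 1.25 AU = 1.870×10^11 m.
Spreading L over a sphere of radius d: S = 5.50×10^27/(4π·1.87×10^11²) = 12520 W m⁻².
Averaging over the sphere, the absorbed flux is S(1−α)/4 = 2785 W m⁻².
Radiative balance εσT⁴ = 2785 gives T = [2785/(0.8·σ)]^(1/4) = 497.8 K.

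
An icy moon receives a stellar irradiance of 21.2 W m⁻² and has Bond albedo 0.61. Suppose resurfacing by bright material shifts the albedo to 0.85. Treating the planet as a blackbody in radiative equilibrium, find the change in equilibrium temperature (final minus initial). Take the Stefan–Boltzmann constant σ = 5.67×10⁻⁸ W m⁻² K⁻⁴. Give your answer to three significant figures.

With α = 0.61, T₁ = 77.70 K.
With α = 0.85, T₂ = 61.19 K.
Change: 61.19 − 77.70 = -16.51 K.

-16.5 K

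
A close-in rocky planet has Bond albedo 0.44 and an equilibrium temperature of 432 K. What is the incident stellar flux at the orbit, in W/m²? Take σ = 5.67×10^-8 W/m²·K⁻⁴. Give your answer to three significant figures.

Invert the energy balance for S: S = 4σT⁴/(1−α).
σT⁴ = 5.67×10⁻⁸·(432)⁴ = 1975 W/m².
S = 4·1975/0.56 = 14110 W/m².

14100 W/m²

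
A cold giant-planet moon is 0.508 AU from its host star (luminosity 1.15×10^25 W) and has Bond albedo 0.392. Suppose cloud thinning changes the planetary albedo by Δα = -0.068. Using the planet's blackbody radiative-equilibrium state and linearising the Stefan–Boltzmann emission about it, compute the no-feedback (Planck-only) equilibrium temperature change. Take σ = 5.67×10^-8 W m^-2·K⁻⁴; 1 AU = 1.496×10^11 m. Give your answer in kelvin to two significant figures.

4.0 K

Orbital distance: d = 0.508 AU = 7.600×10^10 m.
Flux at the orbit: S = L/(4πd²) = 1.15×10^25/(4π·(7.60×10^10)²) = 158.5 W m^-2.
The baseline emission temperature is T_e = 143.6 K.
The change in absorbed flux is Δ[S(1−α)/4] = −SΔα/4 = 2.694 W m^-2.
The Planck feedback parameter is 4σT_e³ = 0.6711 W m^-2/K.
ΔT₀ = ΔF/λ_P = 2.694/0.6711 = 4.01 K.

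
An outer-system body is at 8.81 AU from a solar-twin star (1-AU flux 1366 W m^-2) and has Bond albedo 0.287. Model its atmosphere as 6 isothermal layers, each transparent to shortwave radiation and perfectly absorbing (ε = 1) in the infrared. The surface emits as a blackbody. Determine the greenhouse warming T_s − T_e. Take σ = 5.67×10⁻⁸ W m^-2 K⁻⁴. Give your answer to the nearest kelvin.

54 K

Flux at the orbit: S = 1366/(8.81)² = 17.60 W m^-2.
Top-of-atmosphere balance: σT_e⁴ = S(1−α)/4 = 3.137 W m^-2 → T_e = 86.25 K.
Surface: T_s = (7)^¼·T_e = 140.3 K.
Warming: T_s − T_e = 54.04 K.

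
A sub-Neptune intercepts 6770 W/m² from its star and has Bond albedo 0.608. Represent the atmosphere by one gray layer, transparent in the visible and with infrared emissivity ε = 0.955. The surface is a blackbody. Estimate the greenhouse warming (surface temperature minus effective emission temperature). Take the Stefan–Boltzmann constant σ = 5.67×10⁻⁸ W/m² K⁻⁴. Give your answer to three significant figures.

The planet radiates to space at T_e = [S(1−α)/(4σ)]^(1/4) = 328.9 K.
For a single slab of emissivity ε, T_s⁴ = 2T_e⁴/(2−ε); thus T_s = 328.9·(1.914)^(1/4) = 386.8 K.
T_s − T_e = 386.8 − 328.9 = 57.95 K.

57.9 kelvin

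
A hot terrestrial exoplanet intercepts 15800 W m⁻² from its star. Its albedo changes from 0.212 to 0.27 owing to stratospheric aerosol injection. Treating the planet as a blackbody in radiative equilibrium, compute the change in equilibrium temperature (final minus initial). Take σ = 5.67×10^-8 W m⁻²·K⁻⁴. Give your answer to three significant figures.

-9.16 kelvin

Initial: T₁ = [S(1−0.212)/(4σ)]^(1/4) = 484.0 K.
After:  T₂ = [15800·0.73/(4σ)]^(1/4) = 474.9 K.
ΔT = T₂ − T₁ = -9.164 K.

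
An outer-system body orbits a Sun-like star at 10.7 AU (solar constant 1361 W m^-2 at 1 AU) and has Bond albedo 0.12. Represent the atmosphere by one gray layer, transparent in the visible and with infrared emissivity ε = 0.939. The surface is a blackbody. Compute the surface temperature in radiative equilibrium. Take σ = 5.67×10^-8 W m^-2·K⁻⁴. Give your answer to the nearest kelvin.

Irradiance scales as 1/d², so S = 1361 W m^-2 × (1/10.7)² = 11.89 W m^-2.
The planet radiates to space at T_e = [S(1−α)/(4σ)]^(1/4) = 82.41 K.
Surface balance with a leaky layer gives σT_s⁴ = σT_e⁴·2/(2−ε), so T_s = T_e·[2/(2−0.939)]^(1/4) = 96.56 K.

97 kelvin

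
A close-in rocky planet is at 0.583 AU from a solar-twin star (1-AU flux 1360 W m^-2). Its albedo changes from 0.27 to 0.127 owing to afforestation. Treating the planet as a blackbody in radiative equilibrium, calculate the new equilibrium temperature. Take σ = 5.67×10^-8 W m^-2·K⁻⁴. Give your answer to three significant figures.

By the inverse-square law, S = 1360/0.583² = 4001 W m^-2.
T₂ = [S(1−α₂)/(4σ)]^(1/4) = [4001·0.873/(4σ)]^(1/4) = 352.3 K.

352 kelvin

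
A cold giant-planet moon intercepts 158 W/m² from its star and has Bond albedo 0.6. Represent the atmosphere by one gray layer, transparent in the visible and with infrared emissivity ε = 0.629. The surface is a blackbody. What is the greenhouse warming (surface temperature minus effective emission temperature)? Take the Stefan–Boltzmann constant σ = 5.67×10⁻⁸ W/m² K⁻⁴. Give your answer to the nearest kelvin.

At the top of the atmosphere, σT_e⁴ = S(1−α)/4 = 15.80 W/m², giving T_e = 129.2 K.
Surface balance with a leaky layer gives σT_s⁴ = σT_e⁴·2/(2−ε), so T_s = T_e·[2/(2−0.629)]^(1/4) = 142.0 K.
Greenhouse warming: T_s − T_e = 12.79 K.

13 kelvin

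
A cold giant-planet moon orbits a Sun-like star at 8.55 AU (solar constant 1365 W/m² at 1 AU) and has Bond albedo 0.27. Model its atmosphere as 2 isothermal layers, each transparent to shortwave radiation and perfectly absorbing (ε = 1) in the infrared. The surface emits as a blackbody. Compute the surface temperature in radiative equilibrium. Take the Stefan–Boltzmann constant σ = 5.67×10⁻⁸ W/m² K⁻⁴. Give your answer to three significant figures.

Irradiance scales as 1/d², so S = 1365 W/m² × (1/8.55)² = 18.67 W/m².
OLR = S(1−α)/4 = 3.408 W/m²; the top layer radiates at T_e = 88.05 K.
With N = 2 opaque layers, T_s = (N+1)^(1/4)·T_e = 3^(1/4)·88.05 = 115.9 K.

116 K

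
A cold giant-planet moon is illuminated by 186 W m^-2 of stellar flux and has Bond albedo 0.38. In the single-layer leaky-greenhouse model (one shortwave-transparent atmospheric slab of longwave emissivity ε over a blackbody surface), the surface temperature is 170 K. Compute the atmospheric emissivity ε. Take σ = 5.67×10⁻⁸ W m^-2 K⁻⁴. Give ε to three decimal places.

TOA balance gives T_e = 150.2 K.
Inverting T_s⁴ = 2T_e⁴/(2−ε): (T_e/T_s)⁴ = 0.6088, so ε = 2(1 − 0.6088) = 0.7824.

0.782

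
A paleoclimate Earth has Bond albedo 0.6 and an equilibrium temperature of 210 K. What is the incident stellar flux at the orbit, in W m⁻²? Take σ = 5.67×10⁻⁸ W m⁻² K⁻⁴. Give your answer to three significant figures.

1100 W m⁻²

From S(1−α)/4 = σT⁴: S = 4σT⁴/(1−α).
The emitted flux is σT⁴ = 110.3 W m⁻².
S = 4·110.3/0.4 = 1103 W m⁻².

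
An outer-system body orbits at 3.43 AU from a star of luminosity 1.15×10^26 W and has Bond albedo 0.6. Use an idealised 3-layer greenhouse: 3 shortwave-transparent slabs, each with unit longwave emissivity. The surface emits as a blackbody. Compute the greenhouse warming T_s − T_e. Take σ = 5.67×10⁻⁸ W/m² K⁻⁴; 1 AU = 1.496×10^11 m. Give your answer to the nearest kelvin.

37 kelvin

Orbital distance: d = 3.43 AU = 5.131×10^11 m.
Flux at the orbit: S = L/(4πd²) = 1.15×10^26/(4π·(5.13×10^11)²) = 34.76 W/m².
OLR = S(1−α)/4 = 3.476 W/m²; the top layer radiates at T_e = 88.48 K.
T_s = (N+1)^(1/4)·T_e = 125.1 K.
So the greenhouse effect raises the surface by 125.1 − 88.48 = 36.65 K.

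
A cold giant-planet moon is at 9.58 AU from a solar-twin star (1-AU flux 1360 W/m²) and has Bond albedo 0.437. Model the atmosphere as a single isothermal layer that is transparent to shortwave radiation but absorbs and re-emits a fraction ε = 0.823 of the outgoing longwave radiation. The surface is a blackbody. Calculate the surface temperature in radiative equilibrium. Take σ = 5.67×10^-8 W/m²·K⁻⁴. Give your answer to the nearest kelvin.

Irradiance scales as 1/d², so S = 1360 W/m² × (1/9.58)² = 14.82 W/m².
The planet radiates to space at T_e = [S(1−α)/(4σ)]^(1/4) = 77.88 K.
The surface balance (absorbed SW + ε·downward IR = σT_s⁴) with T_a⁴ = T_s⁴/2 reduces to T_s = T_e·[2/(2−ε)]^¼ = 88.92 K.

89 K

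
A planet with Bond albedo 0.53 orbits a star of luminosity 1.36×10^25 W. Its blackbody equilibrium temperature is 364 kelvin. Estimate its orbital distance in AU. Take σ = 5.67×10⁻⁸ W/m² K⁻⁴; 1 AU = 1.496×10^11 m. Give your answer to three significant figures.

The flux needed for this T is 4σT⁴/(1−0.53) = 8471 W/m².
S = L/(4πd²) → d = √(L/4πS) = √(1.36×10^25/(4π·8471)) = 1.130×10^10 m = 0.07555 AU.

0.0756 AU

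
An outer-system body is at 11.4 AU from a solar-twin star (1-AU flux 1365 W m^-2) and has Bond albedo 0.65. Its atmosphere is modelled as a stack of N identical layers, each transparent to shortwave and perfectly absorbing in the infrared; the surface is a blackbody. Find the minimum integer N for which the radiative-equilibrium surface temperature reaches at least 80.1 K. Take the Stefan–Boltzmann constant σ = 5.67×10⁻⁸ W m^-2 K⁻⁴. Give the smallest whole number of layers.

2

By the inverse-square law, S = 1365/11.4² = 10.50 W m^-2.
OLR = S(1−α)/4 = 0.9190 W m^-2; the top layer radiates at T_e = 63.45 K.
Need (N+1)T_e⁴ ≥ T_s⁴, i.e. N+1 ≥ (80.1/63.45)⁴ = 2.540.
So N ≥ 1.540; the smallest integer is N = 2.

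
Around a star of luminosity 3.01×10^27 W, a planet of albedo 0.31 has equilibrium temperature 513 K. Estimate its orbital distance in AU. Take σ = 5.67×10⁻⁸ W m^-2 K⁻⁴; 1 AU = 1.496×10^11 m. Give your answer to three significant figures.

0.686 AU

The flux needed for this T is 4σT⁴/(1−0.31) = 22760 W m^-2.
Then d = [L/(4πS)]^(1/2) = 1.026×10^11 m, i.e. 0.6857 AU.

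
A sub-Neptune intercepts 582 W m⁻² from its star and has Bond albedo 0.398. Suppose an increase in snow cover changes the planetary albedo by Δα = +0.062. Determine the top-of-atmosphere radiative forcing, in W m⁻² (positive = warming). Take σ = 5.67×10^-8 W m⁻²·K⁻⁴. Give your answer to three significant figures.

-9.02 W m⁻²

TOA radiative forcing: ΔF = −S·Δα/4 = −582.0·(+0.062)/4 = -9.021 W m⁻².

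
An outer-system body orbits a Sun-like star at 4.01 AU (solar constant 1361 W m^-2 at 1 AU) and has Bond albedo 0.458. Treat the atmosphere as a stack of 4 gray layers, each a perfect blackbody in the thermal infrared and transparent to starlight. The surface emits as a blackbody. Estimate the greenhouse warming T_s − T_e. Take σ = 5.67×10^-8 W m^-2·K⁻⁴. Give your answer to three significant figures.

59.1 kelvin

By the inverse-square law, S = 1361/4.01² = 84.64 W m^-2.
OLR = S(1−α)/4 = 11.47 W m^-2; the top layer radiates at T_e = 119.3 K.
Surface: T_s = (5)^¼·T_e = 178.3 K.
So the greenhouse effect raises the surface by 178.3 − 119.3 = 59.07 K.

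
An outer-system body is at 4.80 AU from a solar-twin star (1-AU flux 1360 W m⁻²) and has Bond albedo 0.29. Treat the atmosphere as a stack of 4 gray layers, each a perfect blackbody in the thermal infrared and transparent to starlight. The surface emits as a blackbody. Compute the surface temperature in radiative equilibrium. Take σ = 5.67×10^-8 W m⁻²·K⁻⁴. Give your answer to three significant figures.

174 K

By the inverse-square law, S = 1360/4.80² = 59.03 W m⁻².
OLR = S(1−α)/4 = 10.48 W m⁻²; the top layer radiates at T_e = 116.6 K.
For an N-layer opaque stack, T_s⁴ = (N+1)T_e⁴, hence T_s = (5)^(1/4)×116.6 K = 174.3 K.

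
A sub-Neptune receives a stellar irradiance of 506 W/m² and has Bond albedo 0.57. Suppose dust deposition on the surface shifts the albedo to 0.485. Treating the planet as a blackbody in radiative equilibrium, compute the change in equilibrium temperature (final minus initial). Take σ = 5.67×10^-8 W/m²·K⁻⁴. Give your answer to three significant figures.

With α = 0.57, T₁ = 176.0 K.
After:  T₂ = [506.0·0.515/(4σ)]^(1/4) = 184.1 K.
ΔT = T₂ − T₁ = 8.118 K.

8.12 K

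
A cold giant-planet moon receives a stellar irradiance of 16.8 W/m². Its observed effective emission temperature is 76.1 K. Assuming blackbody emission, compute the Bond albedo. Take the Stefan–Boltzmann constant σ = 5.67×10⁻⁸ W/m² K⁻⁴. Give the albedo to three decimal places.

0.547

Rearranging the radiative balance, α = 1 − 4σT⁴/S.
σT⁴ = 1.902 W/m², so 4σT⁴ = 7.606 W/m².
Hence α = 1 − 7.606/16.80 = 0.5472.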